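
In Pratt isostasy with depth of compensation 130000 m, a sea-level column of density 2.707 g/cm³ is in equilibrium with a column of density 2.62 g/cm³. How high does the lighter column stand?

ρ_ref D = ρ (D + h) → h = D (ρ_ref − ρ)/ρ.
h = 130000 m × (2.707 − 2.62)/2.62 = 4320 m.

4320 m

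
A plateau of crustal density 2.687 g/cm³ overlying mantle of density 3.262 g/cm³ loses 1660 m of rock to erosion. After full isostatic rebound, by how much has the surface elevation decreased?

293 m

Rebound u = e ρ_c/ρ_m = 1660 m × 2.687/3.262 = 1367 m.
Net surface drop = e − u = 1660 m − 1367 m = e (ρ_m − ρ_c)/ρ_m = 293 m.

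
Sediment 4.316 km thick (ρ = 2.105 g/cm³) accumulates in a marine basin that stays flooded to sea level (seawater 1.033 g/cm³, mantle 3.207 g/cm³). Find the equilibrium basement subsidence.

Submarine loading: the sediment displaces seawater, and the subsidence is in turn flooded, so s (ρ_m − ρ_w) = t (ρ_sed − ρ_w).
s = 4.316 km × (2.105 − 1.033) / (3.207 − 1.033) = 2.13 km.

2.13 km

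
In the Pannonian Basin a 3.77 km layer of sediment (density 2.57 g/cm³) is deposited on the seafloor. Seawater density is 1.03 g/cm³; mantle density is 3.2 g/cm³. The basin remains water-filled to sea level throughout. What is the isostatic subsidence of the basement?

Submarine loading: the sediment displaces seawater, and the subsidence is in turn flooded, so s (ρ_m − ρ_w) = t (ρ_sed − ρ_w).
s = 3.77 km × (2.57 − 1.03) / (3.2 − 1.03) = 2.68 km.

2.68 km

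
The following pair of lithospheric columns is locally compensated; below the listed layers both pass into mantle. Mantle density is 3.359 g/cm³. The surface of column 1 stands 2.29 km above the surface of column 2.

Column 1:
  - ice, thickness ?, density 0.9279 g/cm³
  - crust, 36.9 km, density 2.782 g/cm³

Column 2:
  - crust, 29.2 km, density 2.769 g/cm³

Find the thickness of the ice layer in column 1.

1.49 km

Take the compensation level at the base of the deeper column (depth z_c below the surface of column 1) and equate Σ ρ_i t_i down to z_c; mantle fills any gap and the z_c terms cancel.
Column 1: x×0.9279 + 36.9×2.782 + (z_c − 36.9 − x)×3.359
Column 2: 2.29×0 + 29.2×2.769 + (z_c − 2.29 − 29.2)×3.359
The z_c×3.359 term appears on both sides and cancels. Collect the known terms of each column as K = Σ(ρt)_known − 3.359 × (depth of known layers): K_1 = 102.6558 − 3.359×36.9 = −21.2913; K_2 = 80.8548 − 3.359×(2.29 + 29.2) = −24.92011.
Balance: K_1 − x×(3.359 − 0.9279) = K_2, so x = (K_1 − K_2)/(3.359 − 0.9279) = 3.62881/2.4311 = 1.49 km.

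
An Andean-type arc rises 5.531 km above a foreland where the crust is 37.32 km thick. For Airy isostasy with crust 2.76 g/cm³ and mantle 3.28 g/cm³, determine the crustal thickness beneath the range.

Root depth r = h ρ_c / (ρ_m − ρ_c) = 5.531 km × 2.76 / 0.52 = 29.36 km.
Total thickness = T + h + r = 37.32 km + 5.531 km + 29.36 km = 72.2 km.

72.2 km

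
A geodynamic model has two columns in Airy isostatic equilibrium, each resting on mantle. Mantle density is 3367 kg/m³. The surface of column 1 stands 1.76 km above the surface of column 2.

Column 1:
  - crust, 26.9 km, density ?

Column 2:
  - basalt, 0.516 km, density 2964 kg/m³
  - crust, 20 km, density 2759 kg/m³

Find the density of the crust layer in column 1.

Take the compensation level at the base of the deeper column (depth z_c below the surface of column 1) and equate Σ ρ_i t_i down to z_c; mantle fills any gap and the z_c terms cancel.
Column 1: 26.9×ρ + (z_c − 26.9)×3367
Column 2: 1.76×0 + 0.516×2964 + 20×2759 + (z_c − 1.76 − 20.516)×3367
The z_c×3367 term appears on both sides and cancels. Collect the known terms of each column as K = Σ(ρt)_known − 3367 × (depth of known layers): K_1 = 0 − 3367×26.9 = −90572.3; K_2 = 56709.424 − 3367×(1.76 + 20.516) = −18293.868.
Balance: K_1 + 26.9×ρ = K_2, so ρ = (K_2 − K_1)/26.9 = 72278.4/26.9 = 2690 kg/m³.

2690 kg/m³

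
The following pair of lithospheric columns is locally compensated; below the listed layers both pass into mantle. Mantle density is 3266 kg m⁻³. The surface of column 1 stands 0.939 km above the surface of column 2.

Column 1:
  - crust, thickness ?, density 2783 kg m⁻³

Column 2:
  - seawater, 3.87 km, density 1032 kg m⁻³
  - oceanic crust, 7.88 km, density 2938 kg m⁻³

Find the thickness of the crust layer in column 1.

29.6 km

Take the compensation level at the base of the deeper column (depth z_c below the surface of column 1) and equate Σ ρ_i t_i down to z_c; mantle fills any gap and the z_c terms cancel.
Column 1: x×2783 + (z_c − 0 − x)×3266
Column 2: 0.939×0 + 3.87×1032 + 7.88×2938 + (z_c − 0.939 − 11.75)×3266
The z_c×3266 term appears on both sides and cancels. Collect the known terms of each column as K = Σ(ρt)_known − 3266 × (depth of known layers): K_1 = 0 − 3266×0 = 0; K_2 = 27145.28 − 3266×(0.939 + 11.75) = −14296.994.
Balance: K_1 − x×(3266 − 2783) = K_2, so x = (K_1 − K_2)/(3266 − 2783) = 14297/483 = 29.6 km.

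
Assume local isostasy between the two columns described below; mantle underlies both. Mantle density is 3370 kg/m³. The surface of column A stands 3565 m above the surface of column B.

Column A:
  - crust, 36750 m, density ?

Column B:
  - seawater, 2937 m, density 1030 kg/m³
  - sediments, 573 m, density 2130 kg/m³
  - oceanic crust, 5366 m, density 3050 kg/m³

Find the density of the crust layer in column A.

2790 kg/m³

Take the compensation level at the base of the deeper column (depth z_c below the surface of column A) and equate Σ ρ_i t_i down to z_c; mantle fills any gap and the z_c terms cancel.
Column A: 36750×ρ + (z_c − 36750)×3370
Column B: 3565×0 + 2937×1030 + 573×2130 + 5366×3050 + (z_c − 3565 − 8876)×3370
The z_c×3370 term appears on both sides and cancels. Collect the known terms of each column as K = Σ(ρt)_known − 3370 × (depth of known layers): K_A = 0 − 3370×36750 = −123847500; K_B = 20611900 − 3370×(3565 + 8876) = −21314270.
Balance: K_A + 36750×ρ = K_B, so ρ = (K_B − K_A)/36750 = 102533000/36750 = 2790 kg/m³.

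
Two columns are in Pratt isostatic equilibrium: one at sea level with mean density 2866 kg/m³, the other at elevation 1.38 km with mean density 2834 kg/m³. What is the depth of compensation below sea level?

ρ_ref D = ρ (D + h) → D (ρ_ref − ρ) = ρ h.
D = ρ h/(ρ_ref − ρ) = 2834 × 1.38 km/(2866 − 2834) = 122 km.

122 km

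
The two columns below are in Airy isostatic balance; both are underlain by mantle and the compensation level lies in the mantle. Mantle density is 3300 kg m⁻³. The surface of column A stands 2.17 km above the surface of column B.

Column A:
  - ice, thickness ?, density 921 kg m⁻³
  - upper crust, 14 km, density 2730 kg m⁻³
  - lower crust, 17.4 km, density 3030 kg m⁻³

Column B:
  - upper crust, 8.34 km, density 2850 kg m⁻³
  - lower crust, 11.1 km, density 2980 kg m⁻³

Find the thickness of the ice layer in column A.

Take the compensation level at the base of the deeper column (depth z_c below the surface of column A) and equate Σ ρ_i t_i down to z_c; mantle fills any gap and the z_c terms cancel.
Column A: x×921 + 14×2730 + 17.4×3030 + (z_c − 31.4 − x)×3300
Column B: 2.17×0 + 8.34×2850 + 11.1×2980 + (z_c − 2.17 − 19.44)×3300
The z_c×3300 term appears on both sides and cancels. Collect the known terms of each column as K = Σ(ρt)_known − 3300 × (depth of known layers): K_A = 90942 − 3300×31.4 = −12678; K_B = 56847 − 3300×(2.17 + 19.44) = −14466.
Balance: K_A − x×(3300 − 921) = K_B, so x = (K_A − K_B)/(3300 − 921) = 1788/2379 = 0.752 km.

0.752 km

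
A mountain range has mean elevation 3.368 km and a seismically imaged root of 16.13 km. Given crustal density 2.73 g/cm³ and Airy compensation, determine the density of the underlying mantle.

Airy balance: ρ_c h = (ρ_m − ρ_c) r → ρ_m = ρ_c (1 + h/r).
ρ_m = 2.73 × (1 + 3.368 km/16.13 km) = 3.3 g/cm³.

3.3 g/cm³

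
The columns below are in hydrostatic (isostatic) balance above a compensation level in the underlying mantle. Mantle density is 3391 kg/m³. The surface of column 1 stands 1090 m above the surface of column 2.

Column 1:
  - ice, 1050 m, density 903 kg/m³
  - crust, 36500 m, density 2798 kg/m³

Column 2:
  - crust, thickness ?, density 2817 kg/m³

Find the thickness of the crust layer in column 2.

35800 m

Take the compensation level at the base of the deeper column (depth z_c below the surface of column 1) and equate Σ ρ_i t_i down to z_c; mantle fills any gap and the z_c terms cancel.
Column 1: 1050×903 + 36500×2798 + (z_c − 37550)×3391
Column 2: 1090×0 + x×2817 + (z_c − 1090 − 0 − x)×3391
The z_c×3391 term appears on both sides and cancels. Collect the known terms of each column as K = Σ(ρt)_known − 3391 × (depth of known layers): K_1 = 103075150 − 3391×37550 = −24256900; K_2 = 0 − 3391×(1090 + 0) = −3696190.
Balance: K_1 = K_2 − x×(3391 − 2817), so x = (K_2 − K_1)/(3391 − 2817) = 20560700/574 = 35800 m.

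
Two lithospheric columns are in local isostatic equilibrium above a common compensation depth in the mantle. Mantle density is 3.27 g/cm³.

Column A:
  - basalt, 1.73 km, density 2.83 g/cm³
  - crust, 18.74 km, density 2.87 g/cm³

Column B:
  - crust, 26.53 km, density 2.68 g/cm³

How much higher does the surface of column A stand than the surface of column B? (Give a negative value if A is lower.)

−2.26 km

For any compensation level in the mantle, the mantle terms cancel and isostasy reduces to e = (Σt_A − Σt_B) − (Σ(ρt)_A − Σ(ρt)_B) / ρ_m.
Σt_A = 20.47 km; Σt_B = 26.53 km; Σ(ρt)_A = 58.6797; Σ(ρt)_B = 71.1004 (in km·g/cm³).
e = (20.47 − 26.53) − (58.6797 − 71.1004) / 3.27 = −2.26 km.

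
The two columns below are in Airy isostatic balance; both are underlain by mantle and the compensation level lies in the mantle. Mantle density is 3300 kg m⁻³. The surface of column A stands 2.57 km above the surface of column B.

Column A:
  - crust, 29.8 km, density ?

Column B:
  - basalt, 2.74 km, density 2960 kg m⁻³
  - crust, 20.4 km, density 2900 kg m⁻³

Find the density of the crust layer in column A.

Take the compensation level at the base of the deeper column (depth z_c below the surface of column A) and equate Σ ρ_i t_i down to z_c; mantle fills any gap and the z_c terms cancel.
Column A: 29.8×ρ + (z_c − 29.8)×3300
Column B: 2.57×0 + 2.74×2960 + 20.4×2900 + (z_c − 2.57 − 23.14)×3300
The z_c×3300 term appears on both sides and cancels. Collect the known terms of each column as K = Σ(ρt)_known − 3300 × (depth of known layers): K_A = 0 − 3300×29.8 = −98340; K_B = 67270.4 − 3300×(2.57 + 23.14) = −17572.6.
Balance: K_A + 29.8×ρ = K_B, so ρ = (K_B − K_A)/29.8 = 80767.4/29.8 = 2710 kg m⁻³.

2710 kg m⁻³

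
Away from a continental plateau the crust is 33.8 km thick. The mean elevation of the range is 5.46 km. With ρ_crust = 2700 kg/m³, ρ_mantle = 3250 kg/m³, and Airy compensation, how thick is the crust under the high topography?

66.1 km

Root depth r = h ρ_c / (ρ_m − ρ_c) = 5.46 km × 2700 / 550 = 26.8 km.
Total thickness = T + h + r = 33.8 km + 5.46 km + 26.8 km = 66.1 km.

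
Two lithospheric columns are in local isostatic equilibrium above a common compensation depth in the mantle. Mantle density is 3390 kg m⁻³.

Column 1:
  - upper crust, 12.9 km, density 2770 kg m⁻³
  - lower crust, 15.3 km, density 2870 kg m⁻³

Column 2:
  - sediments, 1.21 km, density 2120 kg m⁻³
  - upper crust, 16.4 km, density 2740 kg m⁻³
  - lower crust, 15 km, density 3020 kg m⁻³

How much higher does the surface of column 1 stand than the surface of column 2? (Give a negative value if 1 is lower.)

For any compensation level in the mantle, the mantle terms cancel and isostasy reduces to e = (Σt_1 − Σt_2) − (Σ(ρt)_1 − Σ(ρt)_2) / ρ_m.
Σt_1 = 28.2 km; Σt_2 = 32.61 km; Σ(ρt)_1 = 79644; Σ(ρt)_2 = 92801.2 (in km·kg m⁻³).
e = (28.2 − 32.61) − (79644 − 92801.2) / 3390 = −0.529 km.

−0.529 km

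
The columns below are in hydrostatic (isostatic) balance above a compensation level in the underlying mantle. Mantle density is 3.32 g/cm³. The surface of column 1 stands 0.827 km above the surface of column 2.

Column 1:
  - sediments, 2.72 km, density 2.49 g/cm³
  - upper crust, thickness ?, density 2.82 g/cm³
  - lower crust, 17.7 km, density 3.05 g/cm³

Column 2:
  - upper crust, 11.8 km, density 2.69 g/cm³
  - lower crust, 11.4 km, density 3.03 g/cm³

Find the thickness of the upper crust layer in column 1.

12.9 km

Take the compensation level at the base of the deeper column (depth z_c below the surface of column 1) and equate Σ ρ_i t_i down to z_c; mantle fills any gap and the z_c terms cancel.
Column 1: 2.72×2.49 + x×2.82 + 17.7×3.05 + (z_c − 20.42 − x)×3.32
Column 2: 0.827×0 + 11.8×2.69 + 11.4×3.03 + (z_c − 0.827 − 23.2)×3.32
The z_c×3.32 term appears on both sides and cancels. Collect the known terms of each column as K = Σ(ρt)_known − 3.32 × (depth of known layers): K_1 = 60.7578 − 3.32×20.42 = −7.0366; K_2 = 66.284 − 3.32×(0.827 + 23.2) = −13.48564.
Balance: K_1 − x×(3.32 − 2.82) = K_2, so x = (K_1 − K_2)/(3.32 − 2.82) = 6.44904/0.5 = 12.9 km.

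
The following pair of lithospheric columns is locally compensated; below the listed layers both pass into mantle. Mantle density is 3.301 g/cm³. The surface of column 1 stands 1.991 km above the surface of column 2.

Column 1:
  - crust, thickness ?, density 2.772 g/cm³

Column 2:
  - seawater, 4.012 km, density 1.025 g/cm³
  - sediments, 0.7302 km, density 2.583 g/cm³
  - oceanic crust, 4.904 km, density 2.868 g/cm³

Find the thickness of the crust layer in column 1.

34.7 km

Take the compensation level at the base of the deeper column (depth z_c below the surface of column 1) and equate Σ ρ_i t_i down to z_c; mantle fills any gap and the z_c terms cancel.
Column 1: x×2.772 + (z_c − 0 − x)×3.301
Column 2: 1.991×0 + 4.012×1.025 + 0.7302×2.583 + 4.904×2.868 + (z_c − 1.991 − 9.6462)×3.301
The z_c×3.301 term appears on both sides and cancels. Collect the known terms of each column as K = Σ(ρt)_known − 3.301 × (depth of known layers): K_1 = 0 − 3.301×0 = 0; K_2 = 20.0630786 − 3.301×(1.991 + 9.6462) = −18.3513186.
Balance: K_1 − x×(3.301 − 2.772) = K_2, so x = (K_1 − K_2)/(3.301 − 2.772) = 18.3513/0.529 = 34.7 km.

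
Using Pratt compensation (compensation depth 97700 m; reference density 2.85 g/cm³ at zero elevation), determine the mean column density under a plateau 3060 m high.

2.76 g/cm³

Pratt balance: ρ_ref D = ρ (D + h).
ρ = ρ_ref D/(D + h) = 2.85 × 97700 m/(97700 m + 3060 m) = 2.76 g/cm³.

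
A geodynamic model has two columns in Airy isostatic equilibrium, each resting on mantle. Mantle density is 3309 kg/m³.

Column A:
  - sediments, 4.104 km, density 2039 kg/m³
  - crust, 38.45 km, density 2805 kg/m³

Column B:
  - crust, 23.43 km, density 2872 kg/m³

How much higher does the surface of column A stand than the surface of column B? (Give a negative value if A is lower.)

For any compensation level in the mantle, the mantle terms cancel and isostasy reduces to e = (Σt_A − Σt_B) − (Σ(ρt)_A − Σ(ρt)_B) / ρ_m.
Σt_A = 42.554 km; Σt_B = 23.43 km; Σ(ρt)_A = 116220.306; Σ(ρt)_B = 67290.96 (in km·kg/m³).
e = (42.554 − 23.43) − (116220.306 − 67290.96) / 3309 = 4.34 km.

4.34 km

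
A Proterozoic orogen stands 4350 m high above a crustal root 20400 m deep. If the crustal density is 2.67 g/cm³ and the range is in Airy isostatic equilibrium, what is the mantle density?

3.24 g/cm³

Airy balance: ρ_c h = (ρ_m − ρ_c) r → ρ_m = ρ_c (1 + h/r).
ρ_m = 2.67 × (1 + 4350 m/20400 m) = 3.24 g/cm³.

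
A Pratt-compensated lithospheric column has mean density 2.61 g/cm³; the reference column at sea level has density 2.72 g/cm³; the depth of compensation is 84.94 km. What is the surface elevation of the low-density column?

ρ_ref D = ρ (D + h) → h = D (ρ_ref − ρ)/ρ.
h = 84.94 km × (2.72 − 2.61)/2.61 = 3.58 km.

3.58 km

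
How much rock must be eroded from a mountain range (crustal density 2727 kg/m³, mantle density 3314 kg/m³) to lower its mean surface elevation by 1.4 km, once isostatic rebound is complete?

Net drop Δ = e − u = e − e ρ_c/ρ_m = e (ρ_m − ρ_c)/ρ_m.
e = Δ ρ_m/(ρ_m − ρ_c) = 1.4 km × 3314/587 = 7.9 km.

7.9 km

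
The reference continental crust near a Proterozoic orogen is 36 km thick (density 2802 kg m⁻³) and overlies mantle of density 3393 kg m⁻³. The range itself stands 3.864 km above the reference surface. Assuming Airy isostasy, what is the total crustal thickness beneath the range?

Root depth r = h ρ_c / (ρ_m − ρ_c) = 3.864 km × 2802 / 591 = 18.32 km.
Total thickness = T + h + r = 36 km + 3.864 km + 18.32 km = 58.2 km.

58.2 km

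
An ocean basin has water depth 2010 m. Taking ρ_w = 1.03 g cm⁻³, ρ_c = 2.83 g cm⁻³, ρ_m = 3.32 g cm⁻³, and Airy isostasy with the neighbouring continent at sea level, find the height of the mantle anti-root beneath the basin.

By Archimedes' principle applied to the lithosphere: replacing crust with seawater at the top is compensated by replacing crust with mantle at the base: d (ρ_c − ρ_w) = a (ρ_m − ρ_c).
a = d (ρ_c − ρ_w)/(ρ_m − ρ_c) = 2010 m × 1.8/0.49 = 7380 m.

7380 m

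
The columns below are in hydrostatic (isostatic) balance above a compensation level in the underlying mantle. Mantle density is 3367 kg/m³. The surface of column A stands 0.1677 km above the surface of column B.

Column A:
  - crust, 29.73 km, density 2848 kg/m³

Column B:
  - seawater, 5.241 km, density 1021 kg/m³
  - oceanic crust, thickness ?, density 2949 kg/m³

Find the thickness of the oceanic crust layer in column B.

Take the compensation level at the base of the deeper column (depth z_c below the surface of column A) and equate Σ ρ_i t_i down to z_c; mantle fills any gap and the z_c terms cancel.
Column A: 29.73×2848 + (z_c − 29.73)×3367
Column B: 0.1677×0 + 5.241×1021 + x×2949 + (z_c − 0.1677 − 5.241 − x)×3367
The z_c×3367 term appears on both sides and cancels. Collect the known terms of each column as K = Σ(ρt)_known − 3367 × (depth of known layers): K_A = 84671.04 − 3367×29.73 = −15429.87; K_B = 5351.061 − 3367×(0.1677 + 5.241) = −12860.0319.
Balance: K_A = K_B − x×(3367 − 2949), so x = (K_B − K_A)/(3367 − 2949) = 2569.84/418 = 6.15 km.

6.15 km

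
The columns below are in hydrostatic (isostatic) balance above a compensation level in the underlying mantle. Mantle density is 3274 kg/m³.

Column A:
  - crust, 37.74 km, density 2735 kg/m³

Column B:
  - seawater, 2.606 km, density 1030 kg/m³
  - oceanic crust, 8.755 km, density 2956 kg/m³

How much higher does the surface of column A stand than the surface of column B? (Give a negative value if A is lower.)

For any compensation level in the mantle, the mantle terms cancel and isostasy reduces to e = (Σt_A − Σt_B) − (Σ(ρt)_A − Σ(ρt)_B) / ρ_m.
Σt_A = 37.74 km; Σt_B = 11.361 km; Σ(ρt)_A = 103218.9; Σ(ρt)_B = 28563.96 (in km·kg/m³).
e = (37.74 − 11.361) − (103218.9 − 28563.96) / 3274 = 3.58 km.

3.58 km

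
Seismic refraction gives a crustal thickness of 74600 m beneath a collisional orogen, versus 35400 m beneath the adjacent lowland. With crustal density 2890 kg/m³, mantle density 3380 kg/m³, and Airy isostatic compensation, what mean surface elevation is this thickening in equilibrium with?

5680 m

Excess crust Δ = 74600 m − 35400 m = 39200 m, split between elevation h and root r with h + r = Δ.
Airy balance ρ_c h = (ρ_m − ρ_c) r gives r = h ρ_c/(ρ_m − ρ_c), so h (1 + ρ_c/(ρ_m − ρ_c)) = Δ, i.e. h = Δ (ρ_m − ρ_c)/ρ_m.
h = 39200 m × 490/3380 = 5680 m.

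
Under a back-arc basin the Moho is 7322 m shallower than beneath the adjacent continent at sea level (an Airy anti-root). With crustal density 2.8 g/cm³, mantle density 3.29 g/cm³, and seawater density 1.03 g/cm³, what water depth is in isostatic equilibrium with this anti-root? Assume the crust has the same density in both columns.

2030 m

Replacing a thickness d of crust by seawater at the top must be balanced by replacing crust with mantle at the base: d (ρ_c − ρ_w) = a (ρ_m − ρ_c).
d = a (ρ_m − ρ_c)/(ρ_c − ρ_w) = 7322 m × 0.49/1.77 = 2030 m.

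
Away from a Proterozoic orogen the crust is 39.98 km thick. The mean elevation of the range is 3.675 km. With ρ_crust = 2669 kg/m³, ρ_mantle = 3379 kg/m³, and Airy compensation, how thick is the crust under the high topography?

Root depth r = h ρ_c / (ρ_m − ρ_c) = 3.675 km × 2669 / 710 = 13.81 km.
Total thickness = T + h + r = 39.98 km + 3.675 km + 13.81 km = 57.5 km.

57.5 km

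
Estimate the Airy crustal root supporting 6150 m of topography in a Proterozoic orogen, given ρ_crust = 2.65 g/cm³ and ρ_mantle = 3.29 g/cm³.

25500 m

Equating mass per unit area of the two columns: the weight of the topography is balanced by the buoyancy of the root, ρ_c h = (ρ_m − ρ_c) r.
r = h · ρ_c / (ρ_m − ρ_c) = 6150 m × 2.65 / (3.29 − 2.65) = 25500 m.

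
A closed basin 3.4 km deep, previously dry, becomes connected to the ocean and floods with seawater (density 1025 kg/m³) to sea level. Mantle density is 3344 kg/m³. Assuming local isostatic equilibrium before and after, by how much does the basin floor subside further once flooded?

After flooding the water column is d + s deep. Its weight must equal the weight of mantle displaced by the extra subsidence s: (d + s) ρ_w = s ρ_m.
s = d ρ_w / (ρ_m − ρ_w) = 3.4 km × 1025/(3344 − 1025) = 1.5 km.

1.5 km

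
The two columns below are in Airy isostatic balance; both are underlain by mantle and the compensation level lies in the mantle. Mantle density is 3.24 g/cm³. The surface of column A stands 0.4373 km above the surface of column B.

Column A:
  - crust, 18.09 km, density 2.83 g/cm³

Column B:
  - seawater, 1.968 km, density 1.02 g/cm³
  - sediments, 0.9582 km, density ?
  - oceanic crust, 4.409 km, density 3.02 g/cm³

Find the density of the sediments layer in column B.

2.55 g/cm³

Take the compensation level at the base of the deeper column (depth z_c below the surface of column A) and equate Σ ρ_i t_i down to z_c; mantle fills any gap and the z_c terms cancel.
Column A: 18.09×2.83 + (z_c − 18.09)×3.24
Column B: 0.4373×0 + 1.968×1.02 + 0.9582×ρ + 4.409×3.02 + (z_c − 0.4373 − 7.3352)×3.24
The z_c×3.24 term appears on both sides and cancels. Collect the known terms of each column as K = Σ(ρt)_known − 3.24 × (depth of known layers): K_A = 51.1947 − 3.24×18.09 = −7.4169; K_B = 15.32254 − 3.24×(0.4373 + 7.3352) = −9.86036.
Balance: K_A = K_B + 0.9582×ρ, so ρ = (K_A − K_B)/0.9582 = 2.44346/0.9582 = 2.55 g/cm³.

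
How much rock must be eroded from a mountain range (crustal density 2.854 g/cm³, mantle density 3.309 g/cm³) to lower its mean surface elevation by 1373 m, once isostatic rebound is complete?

Net drop Δ = e − u = e − e ρ_c/ρ_m = e (ρ_m − ρ_c)/ρ_m.
e = Δ ρ_m/(ρ_m − ρ_c) = 1373 m × 3.309/0.455 = 9990 m.

9990 m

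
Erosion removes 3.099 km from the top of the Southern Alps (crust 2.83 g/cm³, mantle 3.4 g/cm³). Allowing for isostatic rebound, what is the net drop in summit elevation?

0.52 km

Rebound u = e ρ_c/ρ_m = 3.099 km × 2.83/3.4 = 2.579 km.
Net surface drop = e − u = 3.099 km − 2.579 km = e (ρ_m − ρ_c)/ρ_m = 0.52 km.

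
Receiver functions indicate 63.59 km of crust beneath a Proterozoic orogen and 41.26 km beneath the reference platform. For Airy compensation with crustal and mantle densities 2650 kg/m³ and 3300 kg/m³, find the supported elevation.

4.4 km

Excess crust Δ = 63.59 km − 41.26 km = 22.33 km, split between elevation h and root r with h + r = Δ.
Airy balance ρ_c h = (ρ_m − ρ_c) r gives r = h ρ_c/(ρ_m − ρ_c), so h (1 + ρ_c/(ρ_m − ρ_c)) = Δ, i.e. h = Δ (ρ_m − ρ_c)/ρ_m.
h = 22.33 km × 650/3300 = 4.4 km.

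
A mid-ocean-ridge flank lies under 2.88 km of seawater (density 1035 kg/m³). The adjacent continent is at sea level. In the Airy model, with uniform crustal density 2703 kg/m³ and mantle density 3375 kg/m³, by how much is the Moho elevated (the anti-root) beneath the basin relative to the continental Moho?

In Airy isostatic equilibrium: replacing crust with seawater at the top is compensated by replacing crust with mantle at the base: d (ρ_c − ρ_w) = a (ρ_m − ρ_c).
a = d (ρ_c − ρ_w)/(ρ_m − ρ_c) = 2.88 km × 1668/672 = 7.15 km.

7.15 km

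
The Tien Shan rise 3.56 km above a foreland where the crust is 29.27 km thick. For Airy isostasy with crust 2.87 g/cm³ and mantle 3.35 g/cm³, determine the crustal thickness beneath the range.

Root depth r = h ρ_c / (ρ_m − ρ_c) = 3.56 km × 2.87 / 0.48 = 21.29 km.
Total thickness = T + h + r = 29.27 km + 3.56 km + 21.29 km = 54.1 km.

54.1 km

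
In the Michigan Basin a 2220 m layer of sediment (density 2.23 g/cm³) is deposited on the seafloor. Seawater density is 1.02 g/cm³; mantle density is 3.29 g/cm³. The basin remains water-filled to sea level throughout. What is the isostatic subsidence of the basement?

1180 m

Submarine loading: the sediment displaces seawater, and the subsidence is in turn flooded, so s (ρ_m − ρ_w) = t (ρ_sed − ρ_w).
s = 2220 m × (2.23 − 1.02) / (3.29 − 1.02) = 1180 m.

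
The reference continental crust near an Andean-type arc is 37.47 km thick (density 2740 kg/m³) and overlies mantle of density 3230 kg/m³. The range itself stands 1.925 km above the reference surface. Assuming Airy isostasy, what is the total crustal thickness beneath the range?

50.2 km

Root depth r = h ρ_c / (ρ_m − ρ_c) = 1.925 km × 2740 / 490 = 10.76 km.
Total thickness = T + h + r = 37.47 km + 1.925 km + 10.76 km = 50.2 km.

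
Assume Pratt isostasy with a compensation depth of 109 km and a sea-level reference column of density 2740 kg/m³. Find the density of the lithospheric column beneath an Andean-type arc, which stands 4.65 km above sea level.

Pratt balance: ρ_ref D = ρ (D + h).
ρ = ρ_ref D/(D + h) = 2740 × 109 km/(109 km + 4.65 km) = 2630 kg/m³.

2630 kg/m³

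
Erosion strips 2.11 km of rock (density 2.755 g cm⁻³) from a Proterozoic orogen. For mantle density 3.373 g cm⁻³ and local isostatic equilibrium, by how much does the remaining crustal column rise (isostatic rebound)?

1.72 km

Unloading: uplift u = e ρ_c/ρ_m = 2.11 km × 2.755/3.373 = 1.72 km.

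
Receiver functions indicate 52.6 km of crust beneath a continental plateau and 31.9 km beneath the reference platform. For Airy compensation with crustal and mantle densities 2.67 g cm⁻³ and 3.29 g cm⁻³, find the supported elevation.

3.9 km

Excess crust Δ = 52.6 km − 31.9 km = 20.7 km, split between elevation h and root r with h + r = Δ.
Airy balance ρ_c h = (ρ_m − ρ_c) r gives r = h ρ_c/(ρ_m − ρ_c), so h (1 + ρ_c/(ρ_m − ρ_c)) = Δ, i.e. h = Δ (ρ_m − ρ_c)/ρ_m.
h = 20.7 km × 0.62/3.29 = 3.9 km.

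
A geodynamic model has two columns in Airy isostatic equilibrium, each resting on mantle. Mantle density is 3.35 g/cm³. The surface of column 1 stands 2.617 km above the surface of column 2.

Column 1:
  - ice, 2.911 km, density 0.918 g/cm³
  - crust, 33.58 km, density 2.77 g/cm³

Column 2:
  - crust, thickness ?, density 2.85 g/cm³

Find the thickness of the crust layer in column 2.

Take the compensation level at the base of the deeper column (depth z_c below the surface of column 1) and equate Σ ρ_i t_i down to z_c; mantle fills any gap and the z_c terms cancel.
Column 1: 2.911×0.918 + 33.58×2.77 + (z_c − 36.491)×3.35
Column 2: 2.617×0 + x×2.85 + (z_c − 2.617 − 0 − x)×3.35
The z_c×3.35 term appears on both sides and cancels. Collect the known terms of each column as K = Σ(ρt)_known − 3.35 × (depth of known layers): K_1 = 95.688898 − 3.35×36.491 = −26.555952; K_2 = 0 − 3.35×(2.617 + 0) = −8.76695.
Balance: K_1 = K_2 − x×(3.35 − 2.85), so x = (K_2 − K_1)/(3.35 − 2.85) = 17.789/0.5 = 35.6 km.

35.6 km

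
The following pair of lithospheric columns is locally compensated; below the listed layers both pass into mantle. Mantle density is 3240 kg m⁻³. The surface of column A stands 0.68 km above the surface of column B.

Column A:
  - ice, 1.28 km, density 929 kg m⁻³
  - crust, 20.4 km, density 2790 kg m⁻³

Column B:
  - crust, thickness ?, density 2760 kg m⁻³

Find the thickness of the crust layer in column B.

20.7 km

Take the compensation level at the base of the deeper column (depth z_c below the surface of column A) and equate Σ ρ_i t_i down to z_c; mantle fills any gap and the z_c terms cancel.
Column A: 1.28×929 + 20.4×2790 + (z_c − 21.68)×3240
Column B: 0.68×0 + x×2760 + (z_c − 0.68 − 0 − x)×3240
The z_c×3240 term appears on both sides and cancels. Collect the known terms of each column as K = Σ(ρt)_known − 3240 × (depth of known layers): K_A = 58105.12 − 3240×21.68 = −12138.08; K_B = 0 − 3240×(0.68 + 0) = −2203.2.
Balance: K_A = K_B − x×(3240 − 2760), so x = (K_B − K_A)/(3240 − 2760) = 9934.88/480 = 20.7 km.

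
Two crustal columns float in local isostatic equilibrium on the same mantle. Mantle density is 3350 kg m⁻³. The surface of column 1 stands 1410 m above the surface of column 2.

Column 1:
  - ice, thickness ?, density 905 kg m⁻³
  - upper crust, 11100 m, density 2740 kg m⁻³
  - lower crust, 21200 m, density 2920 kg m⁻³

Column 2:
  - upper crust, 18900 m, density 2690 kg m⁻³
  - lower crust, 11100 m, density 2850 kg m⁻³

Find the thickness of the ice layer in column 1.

Take the compensation level at the base of the deeper column (depth z_c below the surface of column 1) and equate Σ ρ_i t_i down to z_c; mantle fills any gap and the z_c terms cancel.
Column 1: x×905 + 11100×2740 + 21200×2920 + (z_c − 32300 − x)×3350
Column 2: 1410×0 + 18900×2690 + 11100×2850 + (z_c − 1410 − 30000)×3350
The z_c×3350 term appears on both sides and cancels. Collect the known terms of each column as K = Σ(ρt)_known − 3350 × (depth of known layers): K_1 = 92318000 − 3350×32300 = −15887000; K_2 = 82476000 − 3350×(1410 + 30000) = −22747500.
Balance: K_1 − x×(3350 − 905) = K_2, so x = (K_1 − K_2)/(3350 − 905) = 6860500/2445 = 2810 m.

2810 m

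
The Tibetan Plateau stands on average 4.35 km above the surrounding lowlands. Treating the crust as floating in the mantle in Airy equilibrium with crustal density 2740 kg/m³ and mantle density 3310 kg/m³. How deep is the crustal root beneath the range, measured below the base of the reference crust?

20.9 km

By Archimedes' principle applied to the lithosphere: the weight of the topography is balanced by the buoyancy of the root, ρ_c h = (ρ_m − ρ_c) r.
r = h · ρ_c / (ρ_m − ρ_c) = 4.35 km × 2740 / (3310 − 2740) = 20.9 km.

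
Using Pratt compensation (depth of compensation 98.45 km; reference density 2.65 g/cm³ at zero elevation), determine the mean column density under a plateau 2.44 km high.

Pratt balance: ρ_ref D = ρ (D + h).
ρ = ρ_ref D/(D + h) = 2.65 × 98.45 km/(98.45 km + 2.44 km) = 2.59 g/cm³.

2.59 g/cm³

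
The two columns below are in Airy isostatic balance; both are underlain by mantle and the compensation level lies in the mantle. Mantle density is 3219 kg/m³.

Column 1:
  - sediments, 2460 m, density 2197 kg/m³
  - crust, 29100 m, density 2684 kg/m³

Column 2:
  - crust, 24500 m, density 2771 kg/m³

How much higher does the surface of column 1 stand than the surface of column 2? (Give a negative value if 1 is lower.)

2210 m

For any compensation level in the mantle, the mantle terms cancel and isostasy reduces to e = (Σt_1 − Σt_2) − (Σ(ρt)_1 − Σ(ρt)_2) / ρ_m.
Σt_1 = 31560 m; Σt_2 = 24500 m; Σ(ρt)_1 = 83509020; Σ(ρt)_2 = 67889500 (in m·kg/m³).
e = (31560 − 24500) − (83509020 − 67889500) / 3219 = 2210 m.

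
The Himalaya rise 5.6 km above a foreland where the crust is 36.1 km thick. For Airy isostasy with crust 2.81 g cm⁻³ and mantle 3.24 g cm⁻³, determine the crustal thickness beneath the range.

Root depth r = h ρ_c / (ρ_m − ρ_c) = 5.6 km × 2.81 / 0.43 = 36.6 km.
Total thickness = T + h + r = 36.1 km + 5.6 km + 36.6 km = 78.3 km.

78.3 km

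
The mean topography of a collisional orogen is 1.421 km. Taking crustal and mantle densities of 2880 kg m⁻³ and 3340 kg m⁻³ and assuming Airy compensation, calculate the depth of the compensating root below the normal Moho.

8.9 km

By Archimedes' principle applied to the lithosphere: the weight of the topography is balanced by the buoyancy of the root, ρ_c h = (ρ_m − ρ_c) r.
r = h · ρ_c / (ρ_m − ρ_c) = 1.421 km × 2880 / (3340 − 2880) = 8.9 km.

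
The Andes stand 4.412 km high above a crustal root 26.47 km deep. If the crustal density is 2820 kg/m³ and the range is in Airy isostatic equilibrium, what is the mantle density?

3290 kg/m³

Airy balance: ρ_c h = (ρ_m − ρ_c) r → ρ_m = ρ_c (1 + h/r).
ρ_m = 2820 × (1 + 4.412 km/26.47 km) = 3290 kg/m³.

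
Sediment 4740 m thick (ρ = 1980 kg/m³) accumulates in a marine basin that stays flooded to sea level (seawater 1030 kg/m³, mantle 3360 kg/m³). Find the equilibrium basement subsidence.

1930 m

Submarine loading: the sediment displaces seawater, and the subsidence is in turn flooded, so s (ρ_m − ρ_w) = t (ρ_sed − ρ_w).
s = 4740 m × (1980 − 1030) / (3360 − 1030) = 1930 m.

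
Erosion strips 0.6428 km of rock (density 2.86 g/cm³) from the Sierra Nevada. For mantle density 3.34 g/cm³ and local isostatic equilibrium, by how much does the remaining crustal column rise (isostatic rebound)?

0.55 km

Unloading: uplift u = e ρ_c/ρ_m = 0.6428 km × 2.86/3.34 = 0.55 km.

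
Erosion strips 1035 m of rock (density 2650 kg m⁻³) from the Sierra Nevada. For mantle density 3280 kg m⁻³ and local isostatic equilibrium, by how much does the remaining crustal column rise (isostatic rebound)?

836 m

Unloading: uplift u = e ρ_c/ρ_m = 1035 m × 2650/3280 = 836 m.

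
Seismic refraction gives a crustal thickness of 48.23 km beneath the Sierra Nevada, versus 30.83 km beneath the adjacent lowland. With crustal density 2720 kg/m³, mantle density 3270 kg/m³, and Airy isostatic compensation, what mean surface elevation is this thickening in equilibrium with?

2.93 km

Excess crust Δ = 48.23 km − 30.83 km = 17.4 km, split between elevation h and root r with h + r = Δ.
Airy balance ρ_c h = (ρ_m − ρ_c) r gives r = h ρ_c/(ρ_m − ρ_c), so h (1 + ρ_c/(ρ_m − ρ_c)) = Δ, i.e. h = Δ (ρ_m − ρ_c)/ρ_m.
h = 17.4 km × 550/3270 = 2.93 km.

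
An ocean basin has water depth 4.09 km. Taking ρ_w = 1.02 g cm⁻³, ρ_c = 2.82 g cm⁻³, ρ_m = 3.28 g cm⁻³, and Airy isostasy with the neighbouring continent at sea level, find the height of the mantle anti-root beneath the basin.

16 km

Isostatic balance requires: replacing crust with seawater at the top is compensated by replacing crust with mantle at the base: d (ρ_c − ρ_w) = a (ρ_m − ρ_c).
a = d (ρ_c − ρ_w)/(ρ_m − ρ_c) = 4.09 km × 1.8/0.46 = 16 km.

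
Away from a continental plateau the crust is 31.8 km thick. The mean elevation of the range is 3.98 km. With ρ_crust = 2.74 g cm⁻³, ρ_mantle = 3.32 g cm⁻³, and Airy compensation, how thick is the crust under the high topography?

Root depth r = h ρ_c / (ρ_m − ρ_c) = 3.98 km × 2.74 / 0.58 = 18.8 km.
Total thickness = T + h + r = 31.8 km + 3.98 km + 18.8 km = 54.6 km.

54.6 km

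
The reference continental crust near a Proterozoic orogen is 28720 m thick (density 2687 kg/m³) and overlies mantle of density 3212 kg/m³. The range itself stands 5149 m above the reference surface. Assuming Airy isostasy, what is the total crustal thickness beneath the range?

60200 m

Root depth r = h ρ_c / (ρ_m − ρ_c) = 5149 m × 2687 / 525 = 26350 m.
Total thickness = T + h + r = 28720 m + 5149 m + 26350 m = 60200 m.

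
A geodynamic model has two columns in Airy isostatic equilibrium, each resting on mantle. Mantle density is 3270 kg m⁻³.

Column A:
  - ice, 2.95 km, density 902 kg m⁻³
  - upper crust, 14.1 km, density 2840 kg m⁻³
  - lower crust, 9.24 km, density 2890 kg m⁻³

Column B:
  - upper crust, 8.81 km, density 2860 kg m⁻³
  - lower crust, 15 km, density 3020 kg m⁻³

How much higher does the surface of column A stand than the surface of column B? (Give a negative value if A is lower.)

2.81 km

For any compensation level in the mantle, the mantle terms cancel and isostasy reduces to e = (Σt_A − Σt_B) − (Σ(ρt)_A − Σ(ρt)_B) / ρ_m.
Σt_A = 26.29 km; Σt_B = 23.81 km; Σ(ρt)_A = 69408.5; Σ(ρt)_B = 70496.6 (in km·kg m⁻³).
e = (26.29 − 23.81) − (69408.5 − 70496.6) / 3270 = 2.81 km.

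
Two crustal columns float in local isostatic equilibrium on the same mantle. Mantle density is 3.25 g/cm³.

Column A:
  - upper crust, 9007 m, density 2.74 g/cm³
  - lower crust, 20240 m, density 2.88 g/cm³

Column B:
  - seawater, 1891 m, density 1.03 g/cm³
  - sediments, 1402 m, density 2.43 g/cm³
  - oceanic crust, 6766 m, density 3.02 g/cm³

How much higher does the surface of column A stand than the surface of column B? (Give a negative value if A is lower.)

1590 m

For any compensation level in the mantle, the mantle terms cancel and isostasy reduces to e = (Σt_A − Σt_B) − (Σ(ρt)_A − Σ(ρt)_B) / ρ_m.
Σt_A = 29247 m; Σt_B = 10059 m; Σ(ρt)_A = 82970.38; Σ(ρt)_B = 25787.91 (in m·g/cm³).
e = (29247 − 10059) − (82970.38 − 25787.91) / 3.25 = 1590 m.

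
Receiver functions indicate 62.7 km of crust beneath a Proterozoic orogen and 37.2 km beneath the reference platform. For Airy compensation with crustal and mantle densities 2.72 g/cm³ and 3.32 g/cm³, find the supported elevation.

Excess crust Δ = 62.7 km − 37.2 km = 25.5 km, split between elevation h and root r with h + r = Δ.
Airy balance ρ_c h = (ρ_m − ρ_c) r gives r = h ρ_c/(ρ_m − ρ_c), so h (1 + ρ_c/(ρ_m − ρ_c)) = Δ, i.e. h = Δ (ρ_m − ρ_c)/ρ_m.
h = 25.5 km × 0.6/3.32 = 4.61 km.

4.61 km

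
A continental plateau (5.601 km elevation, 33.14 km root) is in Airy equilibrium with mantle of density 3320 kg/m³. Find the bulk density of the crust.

2840 kg/m³

ρ_c h = (ρ_m − ρ_c) r → ρ_c (h + r) = ρ_m r → ρ_c = ρ_m r / (h + r).
ρ_c = 3320 × 33.14 km / (5.601 km + 33.14 km) = 2840 kg/m³.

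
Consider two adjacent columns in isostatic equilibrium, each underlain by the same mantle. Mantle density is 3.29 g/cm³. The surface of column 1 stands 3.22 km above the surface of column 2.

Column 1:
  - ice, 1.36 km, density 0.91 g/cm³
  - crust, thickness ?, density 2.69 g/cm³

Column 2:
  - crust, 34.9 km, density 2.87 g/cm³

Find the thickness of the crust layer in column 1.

Take the compensation level at the base of the deeper column (depth z_c below the surface of column 1) and equate Σ ρ_i t_i down to z_c; mantle fills any gap and the z_c terms cancel.
Column 1: 1.36×0.91 + x×2.69 + (z_c − 1.36 − x)×3.29
Column 2: 3.22×0 + 34.9×2.87 + (z_c − 3.22 − 34.9)×3.29
The z_c×3.29 term appears on both sides and cancels. Collect the known terms of each column as K = Σ(ρt)_known − 3.29 × (depth of known layers): K_1 = 1.2376 − 3.29×1.36 = −3.2368; K_2 = 100.163 − 3.29×(3.22 + 34.9) = −25.2518.
Balance: K_1 − x×(3.29 − 2.69) = K_2, so x = (K_1 − K_2)/(3.29 − 2.69) = 22.015/0.6 = 36.7 km.

36.7 km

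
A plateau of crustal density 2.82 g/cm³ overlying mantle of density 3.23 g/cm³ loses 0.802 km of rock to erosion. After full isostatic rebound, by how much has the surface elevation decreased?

Rebound u = e ρ_c/ρ_m = 0.802 km × 2.82/3.23 = 0.7002 km.
Net surface drop = e − u = 0.802 km − 0.7002 km = e (ρ_m − ρ_c)/ρ_m = 0.102 km.

0.102 km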